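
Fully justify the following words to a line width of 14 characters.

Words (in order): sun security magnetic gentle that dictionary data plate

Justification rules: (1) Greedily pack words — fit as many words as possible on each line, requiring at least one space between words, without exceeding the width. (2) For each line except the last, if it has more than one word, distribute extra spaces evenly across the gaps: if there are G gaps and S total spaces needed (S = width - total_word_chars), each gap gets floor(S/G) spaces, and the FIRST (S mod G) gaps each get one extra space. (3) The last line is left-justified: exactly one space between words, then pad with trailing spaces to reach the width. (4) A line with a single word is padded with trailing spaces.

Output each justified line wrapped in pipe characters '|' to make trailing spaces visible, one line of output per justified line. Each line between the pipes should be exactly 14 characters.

Line 1: ['sun', 'security'] (min_width=12, slack=2)
Line 2: ['magnetic'] (min_width=8, slack=6)
Line 3: ['gentle', 'that'] (min_width=11, slack=3)
Line 4: ['dictionary'] (min_width=10, slack=4)
Line 5: ['data', 'plate'] (min_width=10, slack=4)

Answer: |sun   security|
|magnetic      |
|gentle    that|
|dictionary    |
|data plate    |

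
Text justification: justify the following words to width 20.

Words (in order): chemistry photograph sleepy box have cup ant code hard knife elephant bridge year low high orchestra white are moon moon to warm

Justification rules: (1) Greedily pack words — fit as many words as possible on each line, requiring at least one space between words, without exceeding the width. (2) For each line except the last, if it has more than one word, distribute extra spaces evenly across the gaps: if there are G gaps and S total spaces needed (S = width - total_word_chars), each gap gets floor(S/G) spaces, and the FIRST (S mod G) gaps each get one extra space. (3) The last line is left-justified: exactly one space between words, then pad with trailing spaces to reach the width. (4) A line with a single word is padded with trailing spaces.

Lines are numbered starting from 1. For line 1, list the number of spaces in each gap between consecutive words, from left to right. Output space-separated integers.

Answer: 1

Derivation:
Line 1: ['chemistry', 'photograph'] (min_width=20, slack=0)
Line 2: ['sleepy', 'box', 'have', 'cup'] (min_width=19, slack=1)
Line 3: ['ant', 'code', 'hard', 'knife'] (min_width=19, slack=1)
Line 4: ['elephant', 'bridge', 'year'] (min_width=20, slack=0)
Line 5: ['low', 'high', 'orchestra'] (min_width=18, slack=2)
Line 6: ['white', 'are', 'moon', 'moon'] (min_width=19, slack=1)
Line 7: ['to', 'warm'] (min_width=7, slack=13)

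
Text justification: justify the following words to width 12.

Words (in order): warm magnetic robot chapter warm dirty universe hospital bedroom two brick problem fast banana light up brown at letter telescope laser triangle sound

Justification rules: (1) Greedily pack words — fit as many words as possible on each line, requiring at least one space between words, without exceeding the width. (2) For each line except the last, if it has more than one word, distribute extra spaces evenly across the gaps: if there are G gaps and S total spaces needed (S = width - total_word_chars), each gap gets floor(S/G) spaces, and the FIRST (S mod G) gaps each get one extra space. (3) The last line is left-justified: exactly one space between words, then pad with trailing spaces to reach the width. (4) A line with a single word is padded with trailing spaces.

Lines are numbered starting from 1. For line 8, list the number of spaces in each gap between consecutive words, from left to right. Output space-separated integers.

Line 1: ['warm'] (min_width=4, slack=8)
Line 2: ['magnetic'] (min_width=8, slack=4)
Line 3: ['robot'] (min_width=5, slack=7)
Line 4: ['chapter', 'warm'] (min_width=12, slack=0)
Line 5: ['dirty'] (min_width=5, slack=7)
Line 6: ['universe'] (min_width=8, slack=4)
Line 7: ['hospital'] (min_width=8, slack=4)
Line 8: ['bedroom', 'two'] (min_width=11, slack=1)
Line 9: ['brick'] (min_width=5, slack=7)
Line 10: ['problem', 'fast'] (min_width=12, slack=0)
Line 11: ['banana', 'light'] (min_width=12, slack=0)
Line 12: ['up', 'brown', 'at'] (min_width=11, slack=1)
Line 13: ['letter'] (min_width=6, slack=6)
Line 14: ['telescope'] (min_width=9, slack=3)
Line 15: ['laser'] (min_width=5, slack=7)
Line 16: ['triangle'] (min_width=8, slack=4)
Line 17: ['sound'] (min_width=5, slack=7)

Answer: 2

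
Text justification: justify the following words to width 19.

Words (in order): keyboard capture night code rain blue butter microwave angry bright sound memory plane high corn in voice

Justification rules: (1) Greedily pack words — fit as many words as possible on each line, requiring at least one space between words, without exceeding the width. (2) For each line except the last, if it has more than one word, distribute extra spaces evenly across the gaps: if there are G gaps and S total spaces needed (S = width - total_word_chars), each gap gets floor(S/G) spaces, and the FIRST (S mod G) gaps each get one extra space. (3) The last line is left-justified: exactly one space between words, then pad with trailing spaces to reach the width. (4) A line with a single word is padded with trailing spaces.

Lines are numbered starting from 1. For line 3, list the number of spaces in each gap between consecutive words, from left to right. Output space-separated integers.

Line 1: ['keyboard', 'capture'] (min_width=16, slack=3)
Line 2: ['night', 'code', 'rain'] (min_width=15, slack=4)
Line 3: ['blue', 'butter'] (min_width=11, slack=8)
Line 4: ['microwave', 'angry'] (min_width=15, slack=4)
Line 5: ['bright', 'sound', 'memory'] (min_width=19, slack=0)
Line 6: ['plane', 'high', 'corn', 'in'] (min_width=18, slack=1)
Line 7: ['voice'] (min_width=5, slack=14)

Answer: 9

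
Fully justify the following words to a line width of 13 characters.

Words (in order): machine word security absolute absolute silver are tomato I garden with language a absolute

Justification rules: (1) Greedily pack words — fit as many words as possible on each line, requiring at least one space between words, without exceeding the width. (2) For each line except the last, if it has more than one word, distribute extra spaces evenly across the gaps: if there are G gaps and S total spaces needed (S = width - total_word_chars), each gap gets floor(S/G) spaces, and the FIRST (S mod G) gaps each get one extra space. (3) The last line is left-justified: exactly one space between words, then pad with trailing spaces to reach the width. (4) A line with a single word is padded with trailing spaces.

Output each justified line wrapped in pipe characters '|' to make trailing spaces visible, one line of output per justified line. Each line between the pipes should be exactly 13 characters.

Answer: |machine  word|
|security     |
|absolute     |
|absolute     |
|silver    are|
|tomato      I|
|garden   with|
|language    a|
|absolute     |

Derivation:
Line 1: ['machine', 'word'] (min_width=12, slack=1)
Line 2: ['security'] (min_width=8, slack=5)
Line 3: ['absolute'] (min_width=8, slack=5)
Line 4: ['absolute'] (min_width=8, slack=5)
Line 5: ['silver', 'are'] (min_width=10, slack=3)
Line 6: ['tomato', 'I'] (min_width=8, slack=5)
Line 7: ['garden', 'with'] (min_width=11, slack=2)
Line 8: ['language', 'a'] (min_width=10, slack=3)
Line 9: ['absolute'] (min_width=8, slack=5)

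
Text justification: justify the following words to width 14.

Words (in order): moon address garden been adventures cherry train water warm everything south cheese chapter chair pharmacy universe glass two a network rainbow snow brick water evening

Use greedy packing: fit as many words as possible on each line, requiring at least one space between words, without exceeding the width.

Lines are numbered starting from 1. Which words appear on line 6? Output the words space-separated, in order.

Line 1: ['moon', 'address'] (min_width=12, slack=2)
Line 2: ['garden', 'been'] (min_width=11, slack=3)
Line 3: ['adventures'] (min_width=10, slack=4)
Line 4: ['cherry', 'train'] (min_width=12, slack=2)
Line 5: ['water', 'warm'] (min_width=10, slack=4)
Line 6: ['everything'] (min_width=10, slack=4)
Line 7: ['south', 'cheese'] (min_width=12, slack=2)
Line 8: ['chapter', 'chair'] (min_width=13, slack=1)
Line 9: ['pharmacy'] (min_width=8, slack=6)
Line 10: ['universe', 'glass'] (min_width=14, slack=0)
Line 11: ['two', 'a', 'network'] (min_width=13, slack=1)
Line 12: ['rainbow', 'snow'] (min_width=12, slack=2)
Line 13: ['brick', 'water'] (min_width=11, slack=3)
Line 14: ['evening'] (min_width=7, slack=7)

Answer: everything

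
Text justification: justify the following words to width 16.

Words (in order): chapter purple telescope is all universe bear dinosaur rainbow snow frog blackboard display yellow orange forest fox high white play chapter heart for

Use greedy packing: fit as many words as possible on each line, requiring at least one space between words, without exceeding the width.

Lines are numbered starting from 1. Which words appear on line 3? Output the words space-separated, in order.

Line 1: ['chapter', 'purple'] (min_width=14, slack=2)
Line 2: ['telescope', 'is', 'all'] (min_width=16, slack=0)
Line 3: ['universe', 'bear'] (min_width=13, slack=3)
Line 4: ['dinosaur', 'rainbow'] (min_width=16, slack=0)
Line 5: ['snow', 'frog'] (min_width=9, slack=7)
Line 6: ['blackboard'] (min_width=10, slack=6)
Line 7: ['display', 'yellow'] (min_width=14, slack=2)
Line 8: ['orange', 'forest'] (min_width=13, slack=3)
Line 9: ['fox', 'high', 'white'] (min_width=14, slack=2)
Line 10: ['play', 'chapter'] (min_width=12, slack=4)
Line 11: ['heart', 'for'] (min_width=9, slack=7)

Answer: universe bear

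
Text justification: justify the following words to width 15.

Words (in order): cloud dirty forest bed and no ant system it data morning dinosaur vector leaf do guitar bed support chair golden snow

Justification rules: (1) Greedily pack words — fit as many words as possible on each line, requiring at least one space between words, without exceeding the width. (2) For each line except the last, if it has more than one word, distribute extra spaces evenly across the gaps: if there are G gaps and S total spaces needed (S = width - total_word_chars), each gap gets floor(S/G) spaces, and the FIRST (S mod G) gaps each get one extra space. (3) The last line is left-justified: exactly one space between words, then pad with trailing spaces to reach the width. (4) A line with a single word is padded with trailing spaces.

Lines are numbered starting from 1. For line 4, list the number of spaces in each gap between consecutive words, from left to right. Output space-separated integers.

Answer: 1 1

Derivation:
Line 1: ['cloud', 'dirty'] (min_width=11, slack=4)
Line 2: ['forest', 'bed', 'and'] (min_width=14, slack=1)
Line 3: ['no', 'ant', 'system'] (min_width=13, slack=2)
Line 4: ['it', 'data', 'morning'] (min_width=15, slack=0)
Line 5: ['dinosaur', 'vector'] (min_width=15, slack=0)
Line 6: ['leaf', 'do', 'guitar'] (min_width=14, slack=1)
Line 7: ['bed', 'support'] (min_width=11, slack=4)
Line 8: ['chair', 'golden'] (min_width=12, slack=3)
Line 9: ['snow'] (min_width=4, slack=11)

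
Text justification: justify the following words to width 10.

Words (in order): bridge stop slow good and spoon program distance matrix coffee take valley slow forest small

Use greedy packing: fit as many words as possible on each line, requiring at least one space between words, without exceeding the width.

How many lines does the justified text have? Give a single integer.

Answer: 13

Derivation:
Line 1: ['bridge'] (min_width=6, slack=4)
Line 2: ['stop', 'slow'] (min_width=9, slack=1)
Line 3: ['good', 'and'] (min_width=8, slack=2)
Line 4: ['spoon'] (min_width=5, slack=5)
Line 5: ['program'] (min_width=7, slack=3)
Line 6: ['distance'] (min_width=8, slack=2)
Line 7: ['matrix'] (min_width=6, slack=4)
Line 8: ['coffee'] (min_width=6, slack=4)
Line 9: ['take'] (min_width=4, slack=6)
Line 10: ['valley'] (min_width=6, slack=4)
Line 11: ['slow'] (min_width=4, slack=6)
Line 12: ['forest'] (min_width=6, slack=4)
Line 13: ['small'] (min_width=5, slack=5)
Total lines: 13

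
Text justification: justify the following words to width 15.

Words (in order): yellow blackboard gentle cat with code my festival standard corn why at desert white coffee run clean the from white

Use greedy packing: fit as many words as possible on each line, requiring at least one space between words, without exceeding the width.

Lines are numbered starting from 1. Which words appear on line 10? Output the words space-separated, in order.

Answer: from white

Derivation:
Line 1: ['yellow'] (min_width=6, slack=9)
Line 2: ['blackboard'] (min_width=10, slack=5)
Line 3: ['gentle', 'cat', 'with'] (min_width=15, slack=0)
Line 4: ['code', 'my'] (min_width=7, slack=8)
Line 5: ['festival'] (min_width=8, slack=7)
Line 6: ['standard', 'corn'] (min_width=13, slack=2)
Line 7: ['why', 'at', 'desert'] (min_width=13, slack=2)
Line 8: ['white', 'coffee'] (min_width=12, slack=3)
Line 9: ['run', 'clean', 'the'] (min_width=13, slack=2)
Line 10: ['from', 'white'] (min_width=10, slack=5)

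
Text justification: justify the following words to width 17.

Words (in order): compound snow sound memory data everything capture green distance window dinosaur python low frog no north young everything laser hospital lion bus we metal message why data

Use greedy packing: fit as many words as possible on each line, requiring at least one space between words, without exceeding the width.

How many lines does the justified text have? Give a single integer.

Answer: 11

Derivation:
Line 1: ['compound', 'snow'] (min_width=13, slack=4)
Line 2: ['sound', 'memory', 'data'] (min_width=17, slack=0)
Line 3: ['everything'] (min_width=10, slack=7)
Line 4: ['capture', 'green'] (min_width=13, slack=4)
Line 5: ['distance', 'window'] (min_width=15, slack=2)
Line 6: ['dinosaur', 'python'] (min_width=15, slack=2)
Line 7: ['low', 'frog', 'no', 'north'] (min_width=17, slack=0)
Line 8: ['young', 'everything'] (min_width=16, slack=1)
Line 9: ['laser', 'hospital'] (min_width=14, slack=3)
Line 10: ['lion', 'bus', 'we', 'metal'] (min_width=17, slack=0)
Line 11: ['message', 'why', 'data'] (min_width=16, slack=1)
Total lines: 11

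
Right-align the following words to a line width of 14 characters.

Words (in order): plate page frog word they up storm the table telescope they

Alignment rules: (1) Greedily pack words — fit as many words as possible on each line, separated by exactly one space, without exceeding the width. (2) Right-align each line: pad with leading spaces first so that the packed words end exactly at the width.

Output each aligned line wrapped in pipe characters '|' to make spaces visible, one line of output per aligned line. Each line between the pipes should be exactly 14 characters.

Line 1: ['plate', 'page'] (min_width=10, slack=4)
Line 2: ['frog', 'word', 'they'] (min_width=14, slack=0)
Line 3: ['up', 'storm', 'the'] (min_width=12, slack=2)
Line 4: ['table'] (min_width=5, slack=9)
Line 5: ['telescope', 'they'] (min_width=14, slack=0)

Answer: |    plate page|
|frog word they|
|  up storm the|
|         table|
|telescope they|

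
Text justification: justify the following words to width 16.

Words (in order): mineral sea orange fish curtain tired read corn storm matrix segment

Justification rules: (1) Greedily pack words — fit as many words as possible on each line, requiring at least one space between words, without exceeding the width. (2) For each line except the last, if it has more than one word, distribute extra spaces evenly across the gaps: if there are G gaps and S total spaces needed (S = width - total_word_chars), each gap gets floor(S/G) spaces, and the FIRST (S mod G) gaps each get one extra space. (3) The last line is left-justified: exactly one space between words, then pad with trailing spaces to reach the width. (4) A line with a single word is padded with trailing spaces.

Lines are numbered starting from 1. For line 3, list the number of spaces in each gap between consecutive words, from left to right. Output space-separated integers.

Answer: 4

Derivation:
Line 1: ['mineral', 'sea'] (min_width=11, slack=5)
Line 2: ['orange', 'fish'] (min_width=11, slack=5)
Line 3: ['curtain', 'tired'] (min_width=13, slack=3)
Line 4: ['read', 'corn', 'storm'] (min_width=15, slack=1)
Line 5: ['matrix', 'segment'] (min_width=14, slack=2)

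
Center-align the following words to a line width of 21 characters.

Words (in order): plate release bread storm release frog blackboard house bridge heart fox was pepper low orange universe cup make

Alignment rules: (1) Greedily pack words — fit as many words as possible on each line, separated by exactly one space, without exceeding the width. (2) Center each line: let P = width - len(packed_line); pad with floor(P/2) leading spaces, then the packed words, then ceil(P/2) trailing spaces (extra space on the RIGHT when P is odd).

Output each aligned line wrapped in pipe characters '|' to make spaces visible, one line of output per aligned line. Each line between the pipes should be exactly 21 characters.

Line 1: ['plate', 'release', 'bread'] (min_width=19, slack=2)
Line 2: ['storm', 'release', 'frog'] (min_width=18, slack=3)
Line 3: ['blackboard', 'house'] (min_width=16, slack=5)
Line 4: ['bridge', 'heart', 'fox', 'was'] (min_width=20, slack=1)
Line 5: ['pepper', 'low', 'orange'] (min_width=17, slack=4)
Line 6: ['universe', 'cup', 'make'] (min_width=17, slack=4)

Answer: | plate release bread |
| storm release frog  |
|  blackboard house   |
|bridge heart fox was |
|  pepper low orange  |
|  universe cup make  |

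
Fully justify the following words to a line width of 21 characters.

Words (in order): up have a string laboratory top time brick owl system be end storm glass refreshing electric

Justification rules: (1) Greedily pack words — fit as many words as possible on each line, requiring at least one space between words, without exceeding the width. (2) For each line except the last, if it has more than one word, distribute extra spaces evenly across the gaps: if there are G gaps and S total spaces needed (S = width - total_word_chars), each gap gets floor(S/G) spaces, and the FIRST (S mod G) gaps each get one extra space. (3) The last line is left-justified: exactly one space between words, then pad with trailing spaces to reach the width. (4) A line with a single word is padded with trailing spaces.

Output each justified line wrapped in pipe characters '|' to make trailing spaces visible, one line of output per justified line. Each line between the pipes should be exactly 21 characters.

Answer: |up   have   a  string|
|laboratory  top  time|
|brick  owl  system be|
|end    storm    glass|
|refreshing electric  |

Derivation:
Line 1: ['up', 'have', 'a', 'string'] (min_width=16, slack=5)
Line 2: ['laboratory', 'top', 'time'] (min_width=19, slack=2)
Line 3: ['brick', 'owl', 'system', 'be'] (min_width=19, slack=2)
Line 4: ['end', 'storm', 'glass'] (min_width=15, slack=6)
Line 5: ['refreshing', 'electric'] (min_width=19, slack=2)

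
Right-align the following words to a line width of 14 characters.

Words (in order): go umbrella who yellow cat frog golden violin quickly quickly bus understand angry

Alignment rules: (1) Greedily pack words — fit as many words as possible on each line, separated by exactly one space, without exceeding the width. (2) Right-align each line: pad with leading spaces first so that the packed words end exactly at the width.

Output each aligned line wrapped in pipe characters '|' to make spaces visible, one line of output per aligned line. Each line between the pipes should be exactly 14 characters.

Line 1: ['go', 'umbrella'] (min_width=11, slack=3)
Line 2: ['who', 'yellow', 'cat'] (min_width=14, slack=0)
Line 3: ['frog', 'golden'] (min_width=11, slack=3)
Line 4: ['violin', 'quickly'] (min_width=14, slack=0)
Line 5: ['quickly', 'bus'] (min_width=11, slack=3)
Line 6: ['understand'] (min_width=10, slack=4)
Line 7: ['angry'] (min_width=5, slack=9)

Answer: |   go umbrella|
|who yellow cat|
|   frog golden|
|violin quickly|
|   quickly bus|
|    understand|
|         angry|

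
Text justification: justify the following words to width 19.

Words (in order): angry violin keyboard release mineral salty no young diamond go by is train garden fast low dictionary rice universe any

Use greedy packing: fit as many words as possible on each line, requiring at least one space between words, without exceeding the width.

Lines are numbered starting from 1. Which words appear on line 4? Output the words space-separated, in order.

Line 1: ['angry', 'violin'] (min_width=12, slack=7)
Line 2: ['keyboard', 'release'] (min_width=16, slack=3)
Line 3: ['mineral', 'salty', 'no'] (min_width=16, slack=3)
Line 4: ['young', 'diamond', 'go', 'by'] (min_width=19, slack=0)
Line 5: ['is', 'train', 'garden'] (min_width=15, slack=4)
Line 6: ['fast', 'low', 'dictionary'] (min_width=19, slack=0)
Line 7: ['rice', 'universe', 'any'] (min_width=17, slack=2)

Answer: young diamond go by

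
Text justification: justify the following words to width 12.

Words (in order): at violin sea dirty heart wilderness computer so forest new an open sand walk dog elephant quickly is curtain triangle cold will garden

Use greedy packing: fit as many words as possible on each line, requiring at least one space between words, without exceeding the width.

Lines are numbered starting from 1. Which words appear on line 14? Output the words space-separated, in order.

Line 1: ['at', 'violin'] (min_width=9, slack=3)
Line 2: ['sea', 'dirty'] (min_width=9, slack=3)
Line 3: ['heart'] (min_width=5, slack=7)
Line 4: ['wilderness'] (min_width=10, slack=2)
Line 5: ['computer', 'so'] (min_width=11, slack=1)
Line 6: ['forest', 'new'] (min_width=10, slack=2)
Line 7: ['an', 'open', 'sand'] (min_width=12, slack=0)
Line 8: ['walk', 'dog'] (min_width=8, slack=4)
Line 9: ['elephant'] (min_width=8, slack=4)
Line 10: ['quickly', 'is'] (min_width=10, slack=2)
Line 11: ['curtain'] (min_width=7, slack=5)
Line 12: ['triangle'] (min_width=8, slack=4)
Line 13: ['cold', 'will'] (min_width=9, slack=3)
Line 14: ['garden'] (min_width=6, slack=6)

Answer: garden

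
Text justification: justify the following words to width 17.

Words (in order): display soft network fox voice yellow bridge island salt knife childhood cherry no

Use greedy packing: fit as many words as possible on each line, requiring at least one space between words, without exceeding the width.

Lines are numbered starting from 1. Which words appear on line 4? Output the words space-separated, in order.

Answer: island salt knife

Derivation:
Line 1: ['display', 'soft'] (min_width=12, slack=5)
Line 2: ['network', 'fox', 'voice'] (min_width=17, slack=0)
Line 3: ['yellow', 'bridge'] (min_width=13, slack=4)
Line 4: ['island', 'salt', 'knife'] (min_width=17, slack=0)
Line 5: ['childhood', 'cherry'] (min_width=16, slack=1)
Line 6: ['no'] (min_width=2, slack=15)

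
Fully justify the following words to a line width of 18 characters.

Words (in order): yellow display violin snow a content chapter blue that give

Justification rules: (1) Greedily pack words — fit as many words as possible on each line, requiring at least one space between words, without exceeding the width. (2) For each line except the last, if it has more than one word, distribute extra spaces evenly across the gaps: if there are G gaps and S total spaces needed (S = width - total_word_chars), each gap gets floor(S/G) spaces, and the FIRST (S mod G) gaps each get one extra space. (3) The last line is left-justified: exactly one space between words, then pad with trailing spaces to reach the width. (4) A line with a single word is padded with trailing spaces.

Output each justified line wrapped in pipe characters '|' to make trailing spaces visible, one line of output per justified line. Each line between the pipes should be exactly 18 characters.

Line 1: ['yellow', 'display'] (min_width=14, slack=4)
Line 2: ['violin', 'snow', 'a'] (min_width=13, slack=5)
Line 3: ['content', 'chapter'] (min_width=15, slack=3)
Line 4: ['blue', 'that', 'give'] (min_width=14, slack=4)

Answer: |yellow     display|
|violin    snow   a|
|content    chapter|
|blue that give    |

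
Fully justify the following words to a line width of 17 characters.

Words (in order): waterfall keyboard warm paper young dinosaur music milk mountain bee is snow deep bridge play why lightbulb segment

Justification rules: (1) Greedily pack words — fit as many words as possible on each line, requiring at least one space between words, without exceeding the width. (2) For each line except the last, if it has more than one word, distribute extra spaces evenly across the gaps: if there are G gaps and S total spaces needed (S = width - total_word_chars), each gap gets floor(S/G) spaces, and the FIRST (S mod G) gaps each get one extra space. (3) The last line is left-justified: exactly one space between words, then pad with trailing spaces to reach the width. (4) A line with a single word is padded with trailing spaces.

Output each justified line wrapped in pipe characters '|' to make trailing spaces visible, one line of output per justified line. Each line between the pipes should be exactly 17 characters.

Answer: |waterfall        |
|keyboard     warm|
|paper       young|
|dinosaur    music|
|milk mountain bee|
|is    snow   deep|
|bridge  play  why|
|lightbulb segment|

Derivation:
Line 1: ['waterfall'] (min_width=9, slack=8)
Line 2: ['keyboard', 'warm'] (min_width=13, slack=4)
Line 3: ['paper', 'young'] (min_width=11, slack=6)
Line 4: ['dinosaur', 'music'] (min_width=14, slack=3)
Line 5: ['milk', 'mountain', 'bee'] (min_width=17, slack=0)
Line 6: ['is', 'snow', 'deep'] (min_width=12, slack=5)
Line 7: ['bridge', 'play', 'why'] (min_width=15, slack=2)
Line 8: ['lightbulb', 'segment'] (min_width=17, slack=0)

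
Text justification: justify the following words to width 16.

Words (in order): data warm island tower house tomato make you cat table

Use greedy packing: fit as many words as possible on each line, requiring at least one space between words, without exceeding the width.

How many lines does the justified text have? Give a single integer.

Line 1: ['data', 'warm', 'island'] (min_width=16, slack=0)
Line 2: ['tower', 'house'] (min_width=11, slack=5)
Line 3: ['tomato', 'make', 'you'] (min_width=15, slack=1)
Line 4: ['cat', 'table'] (min_width=9, slack=7)
Total lines: 4

Answer: 4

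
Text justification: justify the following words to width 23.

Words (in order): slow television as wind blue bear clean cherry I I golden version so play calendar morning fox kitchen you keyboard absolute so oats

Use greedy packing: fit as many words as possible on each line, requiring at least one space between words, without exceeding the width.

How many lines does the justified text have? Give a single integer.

Line 1: ['slow', 'television', 'as', 'wind'] (min_width=23, slack=0)
Line 2: ['blue', 'bear', 'clean', 'cherry'] (min_width=22, slack=1)
Line 3: ['I', 'I', 'golden', 'version', 'so'] (min_width=21, slack=2)
Line 4: ['play', 'calendar', 'morning'] (min_width=21, slack=2)
Line 5: ['fox', 'kitchen', 'you'] (min_width=15, slack=8)
Line 6: ['keyboard', 'absolute', 'so'] (min_width=20, slack=3)
Line 7: ['oats'] (min_width=4, slack=19)
Total lines: 7

Answer: 7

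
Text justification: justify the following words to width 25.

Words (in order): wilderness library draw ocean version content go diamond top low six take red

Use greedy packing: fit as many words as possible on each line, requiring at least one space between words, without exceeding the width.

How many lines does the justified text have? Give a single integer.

Answer: 4

Derivation:
Line 1: ['wilderness', 'library', 'draw'] (min_width=23, slack=2)
Line 2: ['ocean', 'version', 'content', 'go'] (min_width=24, slack=1)
Line 3: ['diamond', 'top', 'low', 'six', 'take'] (min_width=24, slack=1)
Line 4: ['red'] (min_width=3, slack=22)
Total lines: 4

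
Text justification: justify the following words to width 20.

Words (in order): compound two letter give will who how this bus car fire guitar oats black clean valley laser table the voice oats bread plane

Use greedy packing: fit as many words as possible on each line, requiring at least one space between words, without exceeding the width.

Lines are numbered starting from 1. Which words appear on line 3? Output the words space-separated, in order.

Answer: this bus car fire

Derivation:
Line 1: ['compound', 'two', 'letter'] (min_width=19, slack=1)
Line 2: ['give', 'will', 'who', 'how'] (min_width=17, slack=3)
Line 3: ['this', 'bus', 'car', 'fire'] (min_width=17, slack=3)
Line 4: ['guitar', 'oats', 'black'] (min_width=17, slack=3)
Line 5: ['clean', 'valley', 'laser'] (min_width=18, slack=2)
Line 6: ['table', 'the', 'voice', 'oats'] (min_width=20, slack=0)
Line 7: ['bread', 'plane'] (min_width=11, slack=9)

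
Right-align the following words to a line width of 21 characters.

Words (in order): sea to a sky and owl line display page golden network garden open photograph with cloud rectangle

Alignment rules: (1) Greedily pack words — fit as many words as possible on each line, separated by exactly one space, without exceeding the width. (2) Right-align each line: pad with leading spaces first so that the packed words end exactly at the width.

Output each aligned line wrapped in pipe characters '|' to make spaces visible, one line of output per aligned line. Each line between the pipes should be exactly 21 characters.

Line 1: ['sea', 'to', 'a', 'sky', 'and', 'owl'] (min_width=20, slack=1)
Line 2: ['line', 'display', 'page'] (min_width=17, slack=4)
Line 3: ['golden', 'network', 'garden'] (min_width=21, slack=0)
Line 4: ['open', 'photograph', 'with'] (min_width=20, slack=1)
Line 5: ['cloud', 'rectangle'] (min_width=15, slack=6)

Answer: | sea to a sky and owl|
|    line display page|
|golden network garden|
| open photograph with|
|      cloud rectangle|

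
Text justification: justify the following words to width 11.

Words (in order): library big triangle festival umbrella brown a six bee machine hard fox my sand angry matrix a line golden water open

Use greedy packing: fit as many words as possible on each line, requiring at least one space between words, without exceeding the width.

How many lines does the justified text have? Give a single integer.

Answer: 11

Derivation:
Line 1: ['library', 'big'] (min_width=11, slack=0)
Line 2: ['triangle'] (min_width=8, slack=3)
Line 3: ['festival'] (min_width=8, slack=3)
Line 4: ['umbrella'] (min_width=8, slack=3)
Line 5: ['brown', 'a', 'six'] (min_width=11, slack=0)
Line 6: ['bee', 'machine'] (min_width=11, slack=0)
Line 7: ['hard', 'fox', 'my'] (min_width=11, slack=0)
Line 8: ['sand', 'angry'] (min_width=10, slack=1)
Line 9: ['matrix', 'a'] (min_width=8, slack=3)
Line 10: ['line', 'golden'] (min_width=11, slack=0)
Line 11: ['water', 'open'] (min_width=10, slack=1)
Total lines: 11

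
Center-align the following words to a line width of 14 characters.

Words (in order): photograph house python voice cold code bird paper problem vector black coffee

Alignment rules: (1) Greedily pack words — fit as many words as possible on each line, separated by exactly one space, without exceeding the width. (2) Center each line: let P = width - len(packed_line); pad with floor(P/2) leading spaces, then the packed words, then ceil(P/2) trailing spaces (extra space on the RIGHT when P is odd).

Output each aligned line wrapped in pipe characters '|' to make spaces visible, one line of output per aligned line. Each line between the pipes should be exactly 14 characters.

Line 1: ['photograph'] (min_width=10, slack=4)
Line 2: ['house', 'python'] (min_width=12, slack=2)
Line 3: ['voice', 'cold'] (min_width=10, slack=4)
Line 4: ['code', 'bird'] (min_width=9, slack=5)
Line 5: ['paper', 'problem'] (min_width=13, slack=1)
Line 6: ['vector', 'black'] (min_width=12, slack=2)
Line 7: ['coffee'] (min_width=6, slack=8)

Answer: |  photograph  |
| house python |
|  voice cold  |
|  code bird   |
|paper problem |
| vector black |
|    coffee    |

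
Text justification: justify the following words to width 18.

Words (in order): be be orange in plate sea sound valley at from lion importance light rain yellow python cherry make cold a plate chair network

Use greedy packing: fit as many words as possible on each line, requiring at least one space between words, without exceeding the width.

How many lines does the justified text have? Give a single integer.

Line 1: ['be', 'be', 'orange', 'in'] (min_width=15, slack=3)
Line 2: ['plate', 'sea', 'sound'] (min_width=15, slack=3)
Line 3: ['valley', 'at', 'from'] (min_width=14, slack=4)
Line 4: ['lion', 'importance'] (min_width=15, slack=3)
Line 5: ['light', 'rain', 'yellow'] (min_width=17, slack=1)
Line 6: ['python', 'cherry', 'make'] (min_width=18, slack=0)
Line 7: ['cold', 'a', 'plate', 'chair'] (min_width=18, slack=0)
Line 8: ['network'] (min_width=7, slack=11)
Total lines: 8

Answer: 8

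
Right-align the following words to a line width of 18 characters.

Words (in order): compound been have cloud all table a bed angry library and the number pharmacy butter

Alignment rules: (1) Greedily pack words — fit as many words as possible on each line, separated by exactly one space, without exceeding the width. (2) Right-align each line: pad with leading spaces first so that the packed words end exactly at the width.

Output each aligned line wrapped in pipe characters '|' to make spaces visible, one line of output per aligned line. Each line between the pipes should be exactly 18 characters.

Answer: |compound been have|
| cloud all table a|
| bed angry library|
|    and the number|
|   pharmacy butter|

Derivation:
Line 1: ['compound', 'been', 'have'] (min_width=18, slack=0)
Line 2: ['cloud', 'all', 'table', 'a'] (min_width=17, slack=1)
Line 3: ['bed', 'angry', 'library'] (min_width=17, slack=1)
Line 4: ['and', 'the', 'number'] (min_width=14, slack=4)
Line 5: ['pharmacy', 'butter'] (min_width=15, slack=3)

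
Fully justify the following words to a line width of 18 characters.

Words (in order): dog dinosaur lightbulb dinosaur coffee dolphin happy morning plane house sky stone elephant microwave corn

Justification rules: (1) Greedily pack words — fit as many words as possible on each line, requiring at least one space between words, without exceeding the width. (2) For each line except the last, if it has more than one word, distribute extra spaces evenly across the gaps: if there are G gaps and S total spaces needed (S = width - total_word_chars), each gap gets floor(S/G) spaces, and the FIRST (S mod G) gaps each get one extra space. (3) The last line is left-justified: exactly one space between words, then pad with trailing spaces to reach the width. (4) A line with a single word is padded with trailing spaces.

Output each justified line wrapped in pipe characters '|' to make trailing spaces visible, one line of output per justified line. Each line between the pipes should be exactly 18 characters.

Line 1: ['dog', 'dinosaur'] (min_width=12, slack=6)
Line 2: ['lightbulb', 'dinosaur'] (min_width=18, slack=0)
Line 3: ['coffee', 'dolphin'] (min_width=14, slack=4)
Line 4: ['happy', 'morning'] (min_width=13, slack=5)
Line 5: ['plane', 'house', 'sky'] (min_width=15, slack=3)
Line 6: ['stone', 'elephant'] (min_width=14, slack=4)
Line 7: ['microwave', 'corn'] (min_width=14, slack=4)

Answer: |dog       dinosaur|
|lightbulb dinosaur|
|coffee     dolphin|
|happy      morning|
|plane   house  sky|
|stone     elephant|
|microwave corn    |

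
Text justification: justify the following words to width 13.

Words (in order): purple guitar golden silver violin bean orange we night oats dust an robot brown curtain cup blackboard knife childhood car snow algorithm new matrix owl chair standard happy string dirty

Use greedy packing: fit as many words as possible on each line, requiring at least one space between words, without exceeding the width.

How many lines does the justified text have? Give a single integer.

Line 1: ['purple', 'guitar'] (min_width=13, slack=0)
Line 2: ['golden', 'silver'] (min_width=13, slack=0)
Line 3: ['violin', 'bean'] (min_width=11, slack=2)
Line 4: ['orange', 'we'] (min_width=9, slack=4)
Line 5: ['night', 'oats'] (min_width=10, slack=3)
Line 6: ['dust', 'an', 'robot'] (min_width=13, slack=0)
Line 7: ['brown', 'curtain'] (min_width=13, slack=0)
Line 8: ['cup'] (min_width=3, slack=10)
Line 9: ['blackboard'] (min_width=10, slack=3)
Line 10: ['knife'] (min_width=5, slack=8)
Line 11: ['childhood', 'car'] (min_width=13, slack=0)
Line 12: ['snow'] (min_width=4, slack=9)
Line 13: ['algorithm', 'new'] (min_width=13, slack=0)
Line 14: ['matrix', 'owl'] (min_width=10, slack=3)
Line 15: ['chair'] (min_width=5, slack=8)
Line 16: ['standard'] (min_width=8, slack=5)
Line 17: ['happy', 'string'] (min_width=12, slack=1)
Line 18: ['dirty'] (min_width=5, slack=8)
Total lines: 18

Answer: 18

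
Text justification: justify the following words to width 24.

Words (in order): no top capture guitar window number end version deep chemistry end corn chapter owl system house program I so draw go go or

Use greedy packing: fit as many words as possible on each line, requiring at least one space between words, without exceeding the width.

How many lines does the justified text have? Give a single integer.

Line 1: ['no', 'top', 'capture', 'guitar'] (min_width=21, slack=3)
Line 2: ['window', 'number', 'end'] (min_width=17, slack=7)
Line 3: ['version', 'deep', 'chemistry'] (min_width=22, slack=2)
Line 4: ['end', 'corn', 'chapter', 'owl'] (min_width=20, slack=4)
Line 5: ['system', 'house', 'program', 'I'] (min_width=22, slack=2)
Line 6: ['so', 'draw', 'go', 'go', 'or'] (min_width=16, slack=8)
Total lines: 6

Answer: 6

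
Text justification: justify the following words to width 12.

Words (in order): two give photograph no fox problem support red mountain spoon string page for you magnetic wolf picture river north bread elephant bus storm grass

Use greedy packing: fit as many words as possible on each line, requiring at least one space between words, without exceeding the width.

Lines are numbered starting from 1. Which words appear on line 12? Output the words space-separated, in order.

Answer: bread

Derivation:
Line 1: ['two', 'give'] (min_width=8, slack=4)
Line 2: ['photograph'] (min_width=10, slack=2)
Line 3: ['no', 'fox'] (min_width=6, slack=6)
Line 4: ['problem'] (min_width=7, slack=5)
Line 5: ['support', 'red'] (min_width=11, slack=1)
Line 6: ['mountain'] (min_width=8, slack=4)
Line 7: ['spoon', 'string'] (min_width=12, slack=0)
Line 8: ['page', 'for', 'you'] (min_width=12, slack=0)
Line 9: ['magnetic'] (min_width=8, slack=4)
Line 10: ['wolf', 'picture'] (min_width=12, slack=0)
Line 11: ['river', 'north'] (min_width=11, slack=1)
Line 12: ['bread'] (min_width=5, slack=7)
Line 13: ['elephant', 'bus'] (min_width=12, slack=0)
Line 14: ['storm', 'grass'] (min_width=11, slack=1)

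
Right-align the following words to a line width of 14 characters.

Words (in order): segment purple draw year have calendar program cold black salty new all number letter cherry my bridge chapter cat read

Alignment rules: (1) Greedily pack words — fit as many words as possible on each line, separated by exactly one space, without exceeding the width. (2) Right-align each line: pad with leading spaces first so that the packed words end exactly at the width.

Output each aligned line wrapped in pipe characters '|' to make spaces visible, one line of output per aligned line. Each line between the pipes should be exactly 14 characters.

Line 1: ['segment', 'purple'] (min_width=14, slack=0)
Line 2: ['draw', 'year', 'have'] (min_width=14, slack=0)
Line 3: ['calendar'] (min_width=8, slack=6)
Line 4: ['program', 'cold'] (min_width=12, slack=2)
Line 5: ['black', 'salty'] (min_width=11, slack=3)
Line 6: ['new', 'all', 'number'] (min_width=14, slack=0)
Line 7: ['letter', 'cherry'] (min_width=13, slack=1)
Line 8: ['my', 'bridge'] (min_width=9, slack=5)
Line 9: ['chapter', 'cat'] (min_width=11, slack=3)
Line 10: ['read'] (min_width=4, slack=10)

Answer: |segment purple|
|draw year have|
|      calendar|
|  program cold|
|   black salty|
|new all number|
| letter cherry|
|     my bridge|
|   chapter cat|
|          read|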